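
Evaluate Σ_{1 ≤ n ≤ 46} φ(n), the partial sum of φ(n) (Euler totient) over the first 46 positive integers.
Σ_{n ≤ 46} φ(n) = 650

Compute φ(n) for each 1 ≤ n ≤ 46: φ(1) = 1, φ(2) = 1, φ(3) = 2, φ(4) = 2, φ(5) = 4, φ(6) = 2, φ(7) = 6, φ(8) = 4, φ(9) = 6, φ(10) = 4, φ(11) = 10, φ(12) = 4, φ(13) = 12, φ(14) = 6, φ(15) = 8, φ(16) = 8, φ(17) = 16, φ(18) = 6, φ(19) = 18, φ(20) = 8, φ(21) = 12, φ(22) = 10, φ(23) = 22, φ(24) = 8, φ(25) = 20, φ(26) = 12, φ(27) = 18, φ(28) = 12, φ(29) = 28, φ(30) = 8, φ(31) = 30, φ(32) = 16, φ(33) = 20, φ(34) = 16, φ(35) = 24, φ(36) = 12, φ(37) = 36, φ(38) = 18, φ(39) = 24, φ(40) = 16, φ(41) = 40, φ(42) = 12, φ(43) = 42, φ(44) = 20, φ(45) = 24, φ(46) = 22. Summing all 46 values: 650. (Average order: Σ_{n ≤ x} φ(n) ~ (3/π²) x². For x = 46, (3/π²)·46² ≈ 643.19.)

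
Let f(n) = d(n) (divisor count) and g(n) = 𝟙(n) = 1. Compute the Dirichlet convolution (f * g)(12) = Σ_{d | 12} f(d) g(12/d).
(d * 𝟙)(12) = 18

Divisors of 12: [1, 2, 3, 4, 6, 12]. For each d | 12:
  d = 1: d(1) · 𝟙(12/1) = 1 · 1 = 1
  d = 2: d(2) · 𝟙(12/2) = 2 · 1 = 2
  d = 3: d(3) · 𝟙(12/3) = 2 · 1 = 2
  d = 4: d(4) · 𝟙(12/4) = 3 · 1 = 3
  d = 6: d(6) · 𝟙(12/6) = 4 · 1 = 4
  d = 12: d(12) · 𝟙(12/12) = 6 · 1 = 6
Summing: (d * 𝟙)(12) = 1 + 2 + 2 + 3 + 4 + 6 = 18.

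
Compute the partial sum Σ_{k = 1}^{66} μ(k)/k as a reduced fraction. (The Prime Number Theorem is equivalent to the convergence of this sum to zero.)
Σ μ(k)/k = 316998129951549613081/19548063559901161830545

Values of μ(k) for 1 ≤ k ≤ 66: μ(1) = 1, μ(2) = -1, μ(3) = -1, μ(5) = -1, μ(6) = 1, μ(7) = -1, μ(10) = 1, μ(11) = -1, μ(13) = -1, μ(14) = 1, μ(15) = 1, μ(17) = -1, μ(19) = -1, μ(21) = 1, μ(22) = 1, μ(23) = -1, μ(26) = 1, μ(29) = -1, μ(30) = -1, μ(31) = -1, μ(33) = 1, μ(34) = 1, μ(35) = 1, μ(37) = -1, μ(38) = 1, μ(39) = 1, μ(41) = -1, μ(42) = -1, μ(43) = -1, μ(46) = 1, μ(47) = -1, μ(51) = 1, μ(53) = -1, μ(55) = 1, μ(57) = 1, μ(58) = 1, μ(59) = -1, μ(61) = -1, μ(62) = 1, μ(65) = 1, μ(66) = -1, with μ = 0 on non-squarefree integers. Summing μ(k)/k for k where μ(k) ≠ 0 gives 316998129951549613081/19548063559901161830545 ≈ 0.0162. (PNT ⟺ this sum → 0 as n → ∞.)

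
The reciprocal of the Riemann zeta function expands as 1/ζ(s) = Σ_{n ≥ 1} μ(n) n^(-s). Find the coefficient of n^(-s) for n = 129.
μ(129) = 1

Factor n = 129 = 3 · 43. μ(n) = 0 if any exponent ≥ 2 (not squarefree); otherwise μ(n) = (−1)^{ω(n)} where ω(n) is the number of distinct prime factors. Applying: μ(129) = 1.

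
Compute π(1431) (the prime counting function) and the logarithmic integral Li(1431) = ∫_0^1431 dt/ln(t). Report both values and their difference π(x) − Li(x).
π(1431) = 226;  Li(1431) ≈ 238.35;  π(x) − Li(x) ≈ -12.35.

Direct count of primes ≤ 1431 gives π(1431) = 226. Numerical evaluation of the logarithmic integral gives Li(1431) ≈ 238.35. The difference π(x) − Li(x) ≈ -12.35 is typically negative for small/moderate x (Li(x) overestimates), though Littlewood's theorem shows this sign changes infinitely often.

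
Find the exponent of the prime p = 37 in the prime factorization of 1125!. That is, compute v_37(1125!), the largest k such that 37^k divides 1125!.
v_37(1125!) = 30

Legendre's formula: v_p(n!) = Σ_{k ≥ 1} ⌊n / p^k⌋. For p = 37, n = 1125, the terms are:
  ⌊1125/37^1⌋ = ⌊1125/37⌋ = 30
(the next term ⌊1125/37^2⌋ = 0, terminating the sum). Summing: v_37(1125!) = 30 = 30.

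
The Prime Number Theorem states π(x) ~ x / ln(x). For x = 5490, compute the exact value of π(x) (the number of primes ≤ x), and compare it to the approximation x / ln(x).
π(5490) = 725;  x/ln(x) ≈ 637.58;  relative error ≈ 12.06%.

Directly count primes up to 5490: π(5490) = 725. The PNT approximation gives 5490/ln(5490) ≈ 5490/8.61068 ≈ 637.58. Relative error (π(x) − x/ln(x)) / π(x) ≈ 12.06%; the approximation is known to undercount slightly (Li(x) is a better estimate).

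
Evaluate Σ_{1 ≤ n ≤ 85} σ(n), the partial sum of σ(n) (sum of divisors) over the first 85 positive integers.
Σ_{n ≤ 85} σ(n) = 5977

Compute σ(n) for each 1 ≤ n ≤ 85: σ(1) = 1, σ(2) = 3, σ(3) = 4, σ(4) = 7, σ(5) = 6, σ(6) = 12, σ(7) = 8, σ(8) = 15, σ(9) = 13, σ(10) = 18, σ(11) = 12, σ(12) = 28, σ(13) = 14, σ(14) = 24, σ(15) = 24, σ(16) = 31, σ(17) = 18, σ(18) = 39, σ(19) = 20, σ(20) = 42, σ(21) = 32, σ(22) = 36, σ(23) = 24, σ(24) = 60, σ(25) = 31, σ(26) = 42, σ(27) = 40, σ(28) = 56, σ(29) = 30, σ(30) = 72, σ(31) = 32, σ(32) = 63, σ(33) = 48, σ(34) = 54, σ(35) = 48, σ(36) = 91, σ(37) = 38, σ(38) = 60, σ(39) = 56, σ(40) = 90, σ(41) = 42, σ(42) = 96, σ(43) = 44, σ(44) = 84, σ(45) = 78, σ(46) = 72, σ(47) = 48, σ(48) = 124, σ(49) = 57, σ(50) = 93, σ(51) = 72, σ(52) = 98, σ(53) = 54, σ(54) = 120, σ(55) = 72, σ(56) = 120, σ(57) = 80, σ(58) = 90, σ(59) = 60, σ(60) = 168, σ(61) = 62, σ(62) = 96, σ(63) = 104, σ(64) = 127, σ(65) = 84, σ(66) = 144, σ(67) = 68, σ(68) = 126, σ(69) = 96, σ(70) = 144, σ(71) = 72, σ(72) = 195, σ(73) = 74, σ(74) = 114, σ(75) = 124, σ(76) = 140, σ(77) = 96, σ(78) = 168, σ(79) = 80, σ(80) = 186, σ(81) = 121, σ(82) = 126, σ(83) = 84, σ(84) = 224, σ(85) = 108. Summing all 85 values: 5977. (Average order: Σ_{n ≤ x} σ(n) ~ (π²/12) x². For x = 85, (π²/12)·85² ≈ 5942.32.)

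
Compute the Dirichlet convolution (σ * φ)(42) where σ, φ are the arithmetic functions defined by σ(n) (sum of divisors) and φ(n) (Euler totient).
(σ * φ)(42) = 336

Divisors of 42: [1, 2, 3, 6, 7, 14, 21, 42]. For each d | 42:
  d = 1: σ(1) · φ(42/1) = 1 · 12 = 12
  d = 2: σ(2) · φ(42/2) = 3 · 12 = 36
  d = 3: σ(3) · φ(42/3) = 4 · 6 = 24
  d = 6: σ(6) · φ(42/6) = 12 · 6 = 72
  d = 7: σ(7) · φ(42/7) = 8 · 2 = 16
  d = 14: σ(14) · φ(42/14) = 24 · 2 = 48
  d = 21: σ(21) · φ(42/21) = 32 · 1 = 32
  d = 42: σ(42) · φ(42/42) = 96 · 1 = 96
Summing: (σ * φ)(42) = 12 + 36 + 24 + 72 + 16 + 48 + 32 + 96 = 336.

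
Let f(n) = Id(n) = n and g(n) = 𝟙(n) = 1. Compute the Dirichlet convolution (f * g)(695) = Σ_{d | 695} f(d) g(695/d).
(Id * 𝟙)(695) = 840

Divisors of 695: [1, 5, 139, 695]. For each d | 695:
  d = 1: Id(1) · 𝟙(695/1) = 1 · 1 = 1
  d = 5: Id(5) · 𝟙(695/5) = 5 · 1 = 5
  d = 139: Id(139) · 𝟙(695/139) = 139 · 1 = 139
  d = 695: Id(695) · 𝟙(695/695) = 695 · 1 = 695
Summing: (Id * 𝟙)(695) = 1 + 5 + 139 + 695 = 840.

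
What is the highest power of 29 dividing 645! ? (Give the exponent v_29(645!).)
v_29(645!) = 22

Legendre's formula: v_p(n!) = Σ_{k ≥ 1} ⌊n / p^k⌋. For p = 29, n = 645, the terms are:
  ⌊645/29^1⌋ = ⌊645/29⌋ = 22
(the next term ⌊645/29^2⌋ = 0, terminating the sum). Summing: v_29(645!) = 22 = 22.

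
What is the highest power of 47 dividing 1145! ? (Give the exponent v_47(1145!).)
v_47(1145!) = 24

Legendre's formula: v_p(n!) = Σ_{k ≥ 1} ⌊n / p^k⌋. For p = 47, n = 1145, the terms are:
  ⌊1145/47^1⌋ = ⌊1145/47⌋ = 24
(the next term ⌊1145/47^2⌋ = 0, terminating the sum). Summing: v_47(1145!) = 24 = 24.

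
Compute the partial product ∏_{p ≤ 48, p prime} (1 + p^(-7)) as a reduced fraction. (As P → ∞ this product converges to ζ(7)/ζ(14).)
∏ = 263853992248183929955588067841649958807762565359040660091503223132247928290282626850939575242745161896165376/261685269908462752626449098337825267072687203746267710284915637456014619560925349129829845059340019784340625

The primes p ≤ 48 are [2, 3, 5, 7, 11, 13, 17, 19, 23, 29, 31, 37, 41, 43, 47]. For each, (1 + 1/p^7) = (p^7 + 1)/p^7. Multiplying these fractions over p ∈ [2, 3, 5, 7, 11, 13, 17, 19, 23, 29, 31, 37, 41, 43, 47] gives 263853992248183929955588067841649958807762565359040660091503223132247928290282626850939575242745161896165376/261685269908462752626449098337825267072687203746267710284915637456014619560925349129829845059340019784340625. (In the limit P → ∞ this tends to ζ(7)/ζ(14).)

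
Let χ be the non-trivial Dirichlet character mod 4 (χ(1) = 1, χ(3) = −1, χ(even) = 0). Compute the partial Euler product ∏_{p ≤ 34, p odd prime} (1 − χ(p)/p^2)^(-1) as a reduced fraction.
∏ = 70163108671177093/76623095660544000

The odd primes p ≤ 34 are [3, 5, 7, 11, 13, 17, 19, 23, 29, 31]. For each, χ(p) = 1 if p ≡ 1 mod 4, χ(p) = −1 if p ≡ 3 mod 4. Taking (1 − χ(p)/p^2)^(-1) = p^2/(p^2 − χ(p)): (1 − (-1)/3^2)^(-1) · (1 − (1)/5^2)^(-1) · (1 − (-1)/7^2)^(-1) · (1 − (-1)/11^2)^(-1) · (1 − (1)/13^2)^(-1) · (1 − (1)/17^2)^(-1) · (1 − (-1)/19^2)^(-1) · (1 − (-1)/23^2)^(-1) · (1 − (1)/29^2)^(-1) · (1 − (-1)/31^2)^(-1) = 70163108671177093/76623095660544000.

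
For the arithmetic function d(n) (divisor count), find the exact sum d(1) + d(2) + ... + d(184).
Σ_{n ≤ 184} d(n) = 993

Compute d(n) for each 1 ≤ n ≤ 184: d(1) = 1, d(2) = 2, d(3) = 2, d(4) = 3, d(5) = 2, d(6) = 4, d(7) = 2, d(8) = 4, d(9) = 3, d(10) = 4, d(11) = 2, d(12) = 6, d(13) = 2, d(14) = 4, d(15) = 4, d(16) = 5, d(17) = 2, d(18) = 6, d(19) = 2, d(20) = 6, d(21) = 4, d(22) = 4, d(23) = 2, d(24) = 8, d(25) = 3, d(26) = 4, d(27) = 4, d(28) = 6, d(29) = 2, d(30) = 8, d(31) = 2, d(32) = 6, d(33) = 4, d(34) = 4, d(35) = 4, d(36) = 9, d(37) = 2, d(38) = 4, d(39) = 4, d(40) = 8, d(41) = 2, d(42) = 8, d(43) = 2, d(44) = 6, d(45) = 6, d(46) = 4, d(47) = 2, d(48) = 10, d(49) = 3, d(50) = 6, d(51) = 4, d(52) = 6, d(53) = 2, d(54) = 8, d(55) = 4, d(56) = 8, d(57) = 4, d(58) = 4, d(59) = 2, d(60) = 12, d(61) = 2, d(62) = 4, d(63) = 6, d(64) = 7, d(65) = 4, d(66) = 8, d(67) = 2, d(68) = 6, d(69) = 4, d(70) = 8, d(71) = 2, d(72) = 12, d(73) = 2, d(74) = 4, d(75) = 6, d(76) = 6, d(77) = 4, d(78) = 8, d(79) = 2, d(80) = 10, d(81) = 5, d(82) = 4, d(83) = 2, d(84) = 12, d(85) = 4, d(86) = 4, d(87) = 4, d(88) = 8, d(89) = 2, d(90) = 12, d(91) = 4, d(92) = 6, d(93) = 4, d(94) = 4, d(95) = 4, d(96) = 12, d(97) = 2, d(98) = 6, d(99) = 6, d(100) = 9, d(101) = 2, d(102) = 8, d(103) = 2, d(104) = 8, d(105) = 8, d(106) = 4, d(107) = 2, d(108) = 12, d(109) = 2, d(110) = 8, d(111) = 4, d(112) = 10, d(113) = 2, d(114) = 8, d(115) = 4, d(116) = 6, d(117) = 6, d(118) = 4, d(119) = 4, d(120) = 16, d(121) = 3, d(122) = 4, d(123) = 4, d(124) = 6, d(125) = 4, d(126) = 12, d(127) = 2, d(128) = 8, d(129) = 4, d(130) = 8, d(131) = 2, d(132) = 12, d(133) = 4, d(134) = 4, d(135) = 8, d(136) = 8, d(137) = 2, d(138) = 8, d(139) = 2, d(140) = 12, d(141) = 4, d(142) = 4, d(143) = 4, d(144) = 15, d(145) = 4, d(146) = 4, d(147) = 6, d(148) = 6, d(149) = 2, d(150) = 12, d(151) = 2, d(152) = 8, d(153) = 6, d(154) = 8, d(155) = 4, d(156) = 12, d(157) = 2, d(158) = 4, d(159) = 4, d(160) = 12, d(161) = 4, d(162) = 10, d(163) = 2, d(164) = 6, d(165) = 8, d(166) = 4, d(167) = 2, d(168) = 16, d(169) = 3, d(170) = 8, d(171) = 6, d(172) = 6, d(173) = 2, d(174) = 8, d(175) = 6, d(176) = 10, d(177) = 4, d(178) = 4, d(179) = 2, d(180) = 18, d(181) = 2, d(182) = 8, d(183) = 4, d(184) = 8. Summing all 184 values: 993. (Dirichlet's divisor formula: Σ_{n ≤ x} d(n) = x ln(x) + (2γ − 1) x + O(√x). For x = 184, the asymptotic estimate is ≈ 987.96.)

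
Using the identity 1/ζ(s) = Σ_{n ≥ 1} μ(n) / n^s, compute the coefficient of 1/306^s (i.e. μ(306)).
μ(306) = 0

Factor n = 306 = 2 · 3^2 · 17. μ(n) = 0 if any exponent ≥ 2 (not squarefree); otherwise μ(n) = (−1)^{ω(n)} where ω(n) is the number of distinct prime factors. Applying: μ(306) = 0.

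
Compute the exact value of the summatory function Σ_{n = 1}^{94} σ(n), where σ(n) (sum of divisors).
Σ_{n ≤ 94} σ(n) = 7285

Compute σ(n) for each 1 ≤ n ≤ 94: σ(1) = 1, σ(2) = 3, σ(3) = 4, σ(4) = 7, σ(5) = 6, σ(6) = 12, σ(7) = 8, σ(8) = 15, σ(9) = 13, σ(10) = 18, σ(11) = 12, σ(12) = 28, σ(13) = 14, σ(14) = 24, σ(15) = 24, σ(16) = 31, σ(17) = 18, σ(18) = 39, σ(19) = 20, σ(20) = 42, σ(21) = 32, σ(22) = 36, σ(23) = 24, σ(24) = 60, σ(25) = 31, σ(26) = 42, σ(27) = 40, σ(28) = 56, σ(29) = 30, σ(30) = 72, σ(31) = 32, σ(32) = 63, σ(33) = 48, σ(34) = 54, σ(35) = 48, σ(36) = 91, σ(37) = 38, σ(38) = 60, σ(39) = 56, σ(40) = 90, σ(41) = 42, σ(42) = 96, σ(43) = 44, σ(44) = 84, σ(45) = 78, σ(46) = 72, σ(47) = 48, σ(48) = 124, σ(49) = 57, σ(50) = 93, σ(51) = 72, σ(52) = 98, σ(53) = 54, σ(54) = 120, σ(55) = 72, σ(56) = 120, σ(57) = 80, σ(58) = 90, σ(59) = 60, σ(60) = 168, σ(61) = 62, σ(62) = 96, σ(63) = 104, σ(64) = 127, σ(65) = 84, σ(66) = 144, σ(67) = 68, σ(68) = 126, σ(69) = 96, σ(70) = 144, σ(71) = 72, σ(72) = 195, σ(73) = 74, σ(74) = 114, σ(75) = 124, σ(76) = 140, σ(77) = 96, σ(78) = 168, σ(79) = 80, σ(80) = 186, σ(81) = 121, σ(82) = 126, σ(83) = 84, σ(84) = 224, σ(85) = 108, σ(86) = 132, σ(87) = 120, σ(88) = 180, σ(89) = 90, σ(90) = 234, σ(91) = 112, σ(92) = 168, σ(93) = 128, σ(94) = 144. Summing all 94 values: 7285. (Average order: Σ_{n ≤ x} σ(n) ~ (π²/12) x². For x = 94, (π²/12)·94² ≈ 7267.32.)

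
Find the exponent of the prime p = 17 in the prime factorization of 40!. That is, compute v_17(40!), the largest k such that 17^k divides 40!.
v_17(40!) = 2

Legendre's formula: v_p(n!) = Σ_{k ≥ 1} ⌊n / p^k⌋. For p = 17, n = 40, the terms are:
  ⌊40/17^1⌋ = ⌊40/17⌋ = 2
(the next term ⌊40/17^2⌋ = 0, terminating the sum). Summing: v_17(40!) = 2 = 2.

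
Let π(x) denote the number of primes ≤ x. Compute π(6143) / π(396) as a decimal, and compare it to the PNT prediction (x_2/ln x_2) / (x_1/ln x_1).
π(6143)/π(396) = 801/77 ≈ 10.4026;  PNT prediction ≈ 10.6370.

π(396) = 77 and π(6143) = 801, so π(6143)/π(396) ≈ 10.4026. The PNT-predicted ratio is (6143/ln(6143)) / (396/ln(396)) ≈ 10.6370. The two agree to within a few percent, as expected.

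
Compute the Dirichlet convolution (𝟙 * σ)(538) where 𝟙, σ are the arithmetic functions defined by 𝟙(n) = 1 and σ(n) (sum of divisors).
(𝟙 * σ)(538) = 1084

Divisors of 538: [1, 2, 269, 538]. For each d | 538:
  d = 1: 𝟙(1) · σ(538/1) = 1 · 810 = 810
  d = 2: 𝟙(2) · σ(538/2) = 1 · 270 = 270
  d = 269: 𝟙(269) · σ(538/269) = 1 · 3 = 3
  d = 538: 𝟙(538) · σ(538/538) = 1 · 1 = 1
Summing: (𝟙 * σ)(538) = 810 + 270 + 3 + 1 = 1084.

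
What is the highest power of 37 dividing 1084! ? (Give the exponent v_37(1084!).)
v_37(1084!) = 29

Legendre's formula: v_p(n!) = Σ_{k ≥ 1} ⌊n / p^k⌋. For p = 37, n = 1084, the terms are:
  ⌊1084/37^1⌋ = ⌊1084/37⌋ = 29
(the next term ⌊1084/37^2⌋ = 0, terminating the sum). Summing: v_37(1084!) = 29 = 29.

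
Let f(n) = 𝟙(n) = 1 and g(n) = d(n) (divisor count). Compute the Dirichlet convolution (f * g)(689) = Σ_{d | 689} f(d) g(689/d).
(𝟙 * d)(689) = 9

Divisors of 689: [1, 13, 53, 689]. For each d | 689:
  d = 1: 𝟙(1) · d(689/1) = 1 · 4 = 4
  d = 13: 𝟙(13) · d(689/13) = 1 · 2 = 2
  d = 53: 𝟙(53) · d(689/53) = 1 · 2 = 2
  d = 689: 𝟙(689) · d(689/689) = 1 · 1 = 1
Summing: (𝟙 * d)(689) = 4 + 2 + 2 + 1 = 9.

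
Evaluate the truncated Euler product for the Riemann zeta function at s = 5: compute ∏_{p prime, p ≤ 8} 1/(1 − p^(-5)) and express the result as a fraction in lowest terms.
∏ = 8508543750/8205616331

The primes p ≤ 8 are [2, 3, 5, 7]. For each prime, (1 − 1/p^5)^(-1) = p^5 / (p^5 − 1). The product is (1 − 1/2^5)^(-1), (1 − 1/3^5)^(-1), (1 − 1/5^5)^(-1), (1 − 1/7^5)^(-1) = ∏ p^5 / (p^5 − 1) = 8508543750/8205616331.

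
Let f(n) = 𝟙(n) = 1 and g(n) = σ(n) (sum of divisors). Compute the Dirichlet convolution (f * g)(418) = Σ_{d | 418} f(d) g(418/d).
(𝟙 * σ)(418) = 1092

Divisors of 418: [1, 2, 11, 19, 22, 38, 209, 418]. For each d | 418:
  d = 1: 𝟙(1) · σ(418/1) = 1 · 720 = 720
  d = 2: 𝟙(2) · σ(418/2) = 1 · 240 = 240
  d = 11: 𝟙(11) · σ(418/11) = 1 · 60 = 60
  d = 19: 𝟙(19) · σ(418/19) = 1 · 36 = 36
  d = 22: 𝟙(22) · σ(418/22) = 1 · 20 = 20
  d = 38: 𝟙(38) · σ(418/38) = 1 · 12 = 12
  d = 209: 𝟙(209) · σ(418/209) = 1 · 3 = 3
  d = 418: 𝟙(418) · σ(418/418) = 1 · 1 = 1
Summing: (𝟙 * σ)(418) = 720 + 240 + 60 + 36 + 20 + 12 + 3 + 1 = 1092.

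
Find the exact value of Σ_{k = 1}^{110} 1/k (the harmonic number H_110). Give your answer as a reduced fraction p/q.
H_110 = 812425573941376284756780362571245808659649778037/153803387341307877636928566091115101174034840640

Direct summation: H_110 = 1 + 1/2 + ... + 1/110. The least common denominator is lcm(1, ..., 110) = 8459186303771933270031071135011330564571916235200; over this denominator the numerator is 8459186303771933270031071135011330564571916235200 + 4229593151885966635015535567505665282285958117600 + 2819728767923977756677023711670443521523972078400 + 2114796575942983317507767783752832641142979058800 + 1691837260754386654006214227002266112914383247040 + 1409864383961988878338511855835221760761986039200 + 1208455186253133324290153019287332937795988033600 + 1057398287971491658753883891876416320571489529400 + 939909589307992585559007903890147840507990692800 + 845918630377193327003107113501133056457191623520 + 769016936706539388184642830455575505870174203200 + 704932191980994439169255927917610880380993019600 + 650706638751687174617774702693179274197839710400 + 604227593126566662145076509643666468897994016800 + 563945753584795551335404742334088704304794415680 + 528699143985745829376941945938208160285744764700 + 497599194339525486472415949118313562621877425600 + 469954794653996292779503951945073920253995346400 + 445220331777470172106898480790070029714311380800 + 422959315188596663501553556750566528228595811760 + 402818395417711108096717673095777645931996011200 + 384508468353269694092321415227787752935087101600 + 367790708859649272610046571087449154981387662400 + 352466095990497219584627963958805440190496509800 + 338367452150877330801242845400453222582876649408 + 325353319375843587308887351346589637098919855200 + 313303196435997528519669301296715946835996897600 + 302113796563283331072538254821833234448997008400 + 291696079440411492070036935690045881536962628800 + 281972876792397775667702371167044352152397207840 + 272876977541030105484873262419720340792642459200 + 264349571992872914688470972969104080142872382350 + 256338978902179796061547610151858501956724734400 + 248799597169762743236207974559156781310938712800 + 241691037250626664858030603857466587559197606720 + 234977397326998146389751975972536960126997673200 + 228626656858700899190028949594900826069511249600 + 222610165888735086053449240395035014857155690400 + 216902212917229058205924900897726424732613236800 + 211479657594298331750776778375283264114297905880 + 206321617165169104147099295975886111331022347200 + 201409197708855554048358836547888822965998005600 + 196725262878417052791420258953751873594695726400 + 192254234176634847046160707613893876467543550800 + 187981917861598517111801580778029568101598138560 + 183895354429824636305023285543724577490693831200 + 179982687314296452553852577340666607756849281600 + 176233047995248609792313981979402720095248254900 + 172636455179019046327164717041047562542284004800 + 169183726075438665400621422700226611291438324704 + 165866398113175162157471983039437854207292475200 + 162676659687921793654443675673294818549459927600 + 159607288750413835283605115754930765369281438400 + 156651598217998764259834650648357973417998448800 + 153803387341307877636928566091115101174034840640 + 151056898281641665536269127410916617224498504200 + 148406777259156724035632826930023343238103793600 + 145848039720205746035018467845022940768481314400 + 143376039046981919831035103983242890924947732800 + 140986438396198887833851185583522176076198603920 + 138675185307736610984115920246087386304457643200 + 136438488770515052742436631209860170396321229600 + 134272798472570369365572557698592548643998670400 + 132174785996436457344235486484552040071436191175 + 130141327750337434923554940538635854839567942080 + 128169489451089898030773805075929250978362367200 + 126256511996596018955687628880766127829431585600 + 124399798584881371618103987279578390655469356400 + 122596902953216424203348857029149718327129220800 + 120845518625313332429015301928733293779598803360 + 119143469067210327746916494859314514993970651200 + 117488698663499073194875987986268480063498836600 + 115879264435231962603165358013853843350300222400 + 114313328429350449595014474797450413034755624800 + 112789150716959110267080948466817740860958883136 + 111305082944367543026724620197517507428577845200 + 109859562386648484026377547207939357981453457600 + 108451106458614529102962450448863212366306618400 + 107078307642682699620646470063434564108505268800 + 105739828797149165875388389187641632057148952940 + 104434398811999176173223100432238648945332299200 + 103160808582584552073549647987943055665511173600 + 101917907274360641807603266686883500777974894400 + 100704598854427777024179418273944411482999002800 + 99519838867905097294483189823662712524375485120 + 98362631439208526395710129476875936797347863200 + 97232026480137164023345645230015293845654209600 + 96127117088317423523080353806946938233771775400 + 95047037121032958090236754325970006343504676800 + 93990958930799258555900790389014784050799069280 + 92958091250241024945396386099025610599691387200 + 91947677214912318152511642771862288745346915600 + 90958992513676701828291087473240113597547486400 + 89991343657148226276926288670333303878424640800 + 89044066355494034421379696158014005942862276160 + 88116523997624304896156990989701360047624127450 + 87208106224452920309598671494962170768782641600 + 86318227589509523163582358520523781271142002400 + 85446326300726598687182536717286167318908244800 + 84591863037719332700310711350113305645719162352 + 83754319839326071980505654802092381827444715200 + 82933199056587581078735991519718927103646237600 + 82128022366717798738165739174867287034678798400 + 81338329843960896827221837836647409274729963800 + 80563679083542221619343534619155529186399202240 + 79803644375206917641802557877465382684640719200 + 79057815923102180093748328364591874435251553600 + 78325799108999382129917325324178986708999224400 + 77607213796072782293863037935883766647448772800 + 76901693670653938818464283045557550587017420320 = 44683406566775695661622919941418519476280737792035, so H_110 = 44683406566775695661622919941418519476280737792035/8459186303771933270031071135011330564571916235200; reducing by gcd(44683406566775695661622919941418519476280737792035, 8459186303771933270031071135011330564571916235200) = 55 gives 812425573941376284756780362571245808659649778037/153803387341307877636928566091115101174034840640 ≈ 5.28223. (The PNT-adjacent estimate ln(110) + γ ≈ 5.27770 matches within O(1/n).)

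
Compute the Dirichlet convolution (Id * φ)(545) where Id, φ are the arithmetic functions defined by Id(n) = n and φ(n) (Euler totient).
(Id * φ)(545) = 1953

Divisors of 545: [1, 5, 109, 545]. For each d | 545:
  d = 1: Id(1) · φ(545/1) = 1 · 432 = 432
  d = 5: Id(5) · φ(545/5) = 5 · 108 = 540
  d = 109: Id(109) · φ(545/109) = 109 · 4 = 436
  d = 545: Id(545) · φ(545/545) = 545 · 1 = 545
Summing: (Id * φ)(545) = 432 + 540 + 436 + 545 = 1953.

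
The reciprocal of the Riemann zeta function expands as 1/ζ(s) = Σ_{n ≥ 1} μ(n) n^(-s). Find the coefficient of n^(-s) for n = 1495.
μ(1495) = -1

Factor n = 1495 = 5 · 13 · 23. μ(n) = 0 if any exponent ≥ 2 (not squarefree); otherwise μ(n) = (−1)^{ω(n)} where ω(n) is the number of distinct prime factors. Applying: μ(1495) = -1.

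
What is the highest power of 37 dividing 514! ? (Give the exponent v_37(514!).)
v_37(514!) = 13

Legendre's formula: v_p(n!) = Σ_{k ≥ 1} ⌊n / p^k⌋. For p = 37, n = 514, the terms are:
  ⌊514/37^1⌋ = ⌊514/37⌋ = 13
(the next term ⌊514/37^2⌋ = 0, terminating the sum). Summing: v_37(514!) = 13 = 13.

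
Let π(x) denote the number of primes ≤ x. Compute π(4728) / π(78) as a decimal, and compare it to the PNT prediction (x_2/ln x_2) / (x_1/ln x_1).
π(4728)/π(78) = 637/21 ≈ 30.3333;  PNT prediction ≈ 31.2109.

π(78) = 21 and π(4728) = 637, so π(4728)/π(78) ≈ 30.3333. The PNT-predicted ratio is (4728/ln(4728)) / (78/ln(78)) ≈ 31.2109. The two agree to within a few percent, as expected.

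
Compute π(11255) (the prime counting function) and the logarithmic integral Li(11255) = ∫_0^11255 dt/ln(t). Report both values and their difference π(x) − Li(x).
π(11255) = 1360;  Li(11255) ≈ 1381.51;  π(x) − Li(x) ≈ -21.51.

Direct count of primes ≤ 11255 gives π(11255) = 1360. Numerical evaluation of the logarithmic integral gives Li(11255) ≈ 1381.51. The difference π(x) − Li(x) ≈ -21.51 is typically negative for small/moderate x (Li(x) overestimates), though Littlewood's theorem shows this sign changes infinitely often.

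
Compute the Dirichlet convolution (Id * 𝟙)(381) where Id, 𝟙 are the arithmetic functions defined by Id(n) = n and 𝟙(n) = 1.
(Id * 𝟙)(381) = 512

Divisors of 381: [1, 3, 127, 381]. For each d | 381:
  d = 1: Id(1) · 𝟙(381/1) = 1 · 1 = 1
  d = 3: Id(3) · 𝟙(381/3) = 3 · 1 = 3
  d = 127: Id(127) · 𝟙(381/127) = 127 · 1 = 127
  d = 381: Id(381) · 𝟙(381/381) = 381 · 1 = 381
Summing: (Id * 𝟙)(381) = 1 + 3 + 127 + 381 = 512.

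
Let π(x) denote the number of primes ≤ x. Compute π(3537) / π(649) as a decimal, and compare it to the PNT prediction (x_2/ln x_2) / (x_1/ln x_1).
π(3537)/π(649) = 494/118 ≈ 4.1864;  PNT prediction ≈ 4.3190.

π(649) = 118 and π(3537) = 494, so π(3537)/π(649) ≈ 4.1864. The PNT-predicted ratio is (3537/ln(3537)) / (649/ln(649)) ≈ 4.3190. The two agree to within a few percent, as expected.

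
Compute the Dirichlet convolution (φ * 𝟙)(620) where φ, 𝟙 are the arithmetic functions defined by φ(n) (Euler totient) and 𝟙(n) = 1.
(φ * 𝟙)(620) = 620

Divisors of 620: [1, 2, 4, 5, 10, 20, 31, 62, 124, 155, 310, 620]. For each d | 620:
  d = 1: φ(1) · 𝟙(620/1) = 1 · 1 = 1
  d = 2: φ(2) · 𝟙(620/2) = 1 · 1 = 1
  d = 4: φ(4) · 𝟙(620/4) = 2 · 1 = 2
  d = 5: φ(5) · 𝟙(620/5) = 4 · 1 = 4
  d = 10: φ(10) · 𝟙(620/10) = 4 · 1 = 4
  d = 20: φ(20) · 𝟙(620/20) = 8 · 1 = 8
  d = 31: φ(31) · 𝟙(620/31) = 30 · 1 = 30
  d = 62: φ(62) · 𝟙(620/62) = 30 · 1 = 30
  d = 124: φ(124) · 𝟙(620/124) = 60 · 1 = 60
  d = 155: φ(155) · 𝟙(620/155) = 120 · 1 = 120
  d = 310: φ(310) · 𝟙(620/310) = 120 · 1 = 120
  d = 620: φ(620) · 𝟙(620/620) = 240 · 1 = 240
Summing: (φ * 𝟙)(620) = 1 + 1 + 2 + 4 + 4 + 8 + 30 + 30 + 60 + 120 + 120 + 240 = 620.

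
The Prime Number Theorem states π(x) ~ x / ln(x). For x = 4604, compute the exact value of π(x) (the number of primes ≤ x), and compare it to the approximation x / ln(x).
π(4604) = 623;  x/ln(x) ≈ 545.84;  relative error ≈ 12.38%.

Directly count primes up to 4604: π(4604) = 623. The PNT approximation gives 4604/ln(4604) ≈ 4604/8.43468 ≈ 545.84. Relative error (π(x) − x/ln(x)) / π(x) ≈ 12.38%; the approximation is known to undercount slightly (Li(x) is a better estimate).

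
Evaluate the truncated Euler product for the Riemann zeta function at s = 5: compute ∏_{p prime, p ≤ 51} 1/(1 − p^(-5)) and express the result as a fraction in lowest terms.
∏ = 505807800965451248053830657783332590848273750176189703324931155978491/487794643941809531294334436783738741459341109492573787399981389578240

The primes p ≤ 51 are [2, 3, 5, 7, 11, 13, 17, 19, 23, 29, 31, 37, 41, 43, 47]. For each prime, (1 − 1/p^5)^(-1) = p^5 / (p^5 − 1). The product is (1 − 1/2^5)^(-1), (1 − 1/3^5)^(-1), (1 − 1/5^5)^(-1), (1 − 1/7^5)^(-1), (1 − 1/11^5)^(-1), (1 − 1/13^5)^(-1), (1 − 1/17^5)^(-1), (1 − 1/19^5)^(-1), (1 − 1/23^5)^(-1), (1 − 1/29^5)^(-1), (1 − 1/31^5)^(-1), (1 − 1/37^5)^(-1), (1 − 1/41^5)^(-1), (1 − 1/43^5)^(-1), (1 − 1/47^5)^(-1) = ∏ p^5 / (p^5 − 1) = 505807800965451248053830657783332590848273750176189703324931155978491/487794643941809531294334436783738741459341109492573787399981389578240.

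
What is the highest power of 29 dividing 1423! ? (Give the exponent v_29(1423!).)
v_29(1423!) = 50

Legendre's formula: v_p(n!) = Σ_{k ≥ 1} ⌊n / p^k⌋. For p = 29, n = 1423, the terms are:
  ⌊1423/29^1⌋ = ⌊1423/29⌋ = 49
  ⌊1423/29^2⌋ = ⌊1423/841⌋ = 1
(the next term ⌊1423/29^3⌋ = 0, terminating the sum). Summing: v_29(1423!) = 49 + 1 = 50.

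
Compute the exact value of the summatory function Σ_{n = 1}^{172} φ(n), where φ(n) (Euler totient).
Σ_{n ≤ 172} φ(n) = 9022

Compute φ(n) for each 1 ≤ n ≤ 172: φ(1) = 1, φ(2) = 1, φ(3) = 2, φ(4) = 2, φ(5) = 4, φ(6) = 2, φ(7) = 6, φ(8) = 4, φ(9) = 6, φ(10) = 4, φ(11) = 10, φ(12) = 4, φ(13) = 12, φ(14) = 6, φ(15) = 8, φ(16) = 8, φ(17) = 16, φ(18) = 6, φ(19) = 18, φ(20) = 8, φ(21) = 12, φ(22) = 10, φ(23) = 22, φ(24) = 8, φ(25) = 20, φ(26) = 12, φ(27) = 18, φ(28) = 12, φ(29) = 28, φ(30) = 8, φ(31) = 30, φ(32) = 16, φ(33) = 20, φ(34) = 16, φ(35) = 24, φ(36) = 12, φ(37) = 36, φ(38) = 18, φ(39) = 24, φ(40) = 16, φ(41) = 40, φ(42) = 12, φ(43) = 42, φ(44) = 20, φ(45) = 24, φ(46) = 22, φ(47) = 46, φ(48) = 16, φ(49) = 42, φ(50) = 20, φ(51) = 32, φ(52) = 24, φ(53) = 52, φ(54) = 18, φ(55) = 40, φ(56) = 24, φ(57) = 36, φ(58) = 28, φ(59) = 58, φ(60) = 16, φ(61) = 60, φ(62) = 30, φ(63) = 36, φ(64) = 32, φ(65) = 48, φ(66) = 20, φ(67) = 66, φ(68) = 32, φ(69) = 44, φ(70) = 24, φ(71) = 70, φ(72) = 24, φ(73) = 72, φ(74) = 36, φ(75) = 40, φ(76) = 36, φ(77) = 60, φ(78) = 24, φ(79) = 78, φ(80) = 32, φ(81) = 54, φ(82) = 40, φ(83) = 82, φ(84) = 24, φ(85) = 64, φ(86) = 42, φ(87) = 56, φ(88) = 40, φ(89) = 88, φ(90) = 24, φ(91) = 72, φ(92) = 44, φ(93) = 60, φ(94) = 46, φ(95) = 72, φ(96) = 32, φ(97) = 96, φ(98) = 42, φ(99) = 60, φ(100) = 40, φ(101) = 100, φ(102) = 32, φ(103) = 102, φ(104) = 48, φ(105) = 48, φ(106) = 52, φ(107) = 106, φ(108) = 36, φ(109) = 108, φ(110) = 40, φ(111) = 72, φ(112) = 48, φ(113) = 112, φ(114) = 36, φ(115) = 88, φ(116) = 56, φ(117) = 72, φ(118) = 58, φ(119) = 96, φ(120) = 32, φ(121) = 110, φ(122) = 60, φ(123) = 80, φ(124) = 60, φ(125) = 100, φ(126) = 36, φ(127) = 126, φ(128) = 64, φ(129) = 84, φ(130) = 48, φ(131) = 130, φ(132) = 40, φ(133) = 108, φ(134) = 66, φ(135) = 72, φ(136) = 64, φ(137) = 136, φ(138) = 44, φ(139) = 138, φ(140) = 48, φ(141) = 92, φ(142) = 70, φ(143) = 120, φ(144) = 48, φ(145) = 112, φ(146) = 72, φ(147) = 84, φ(148) = 72, φ(149) = 148, φ(150) = 40, φ(151) = 150, φ(152) = 72, φ(153) = 96, φ(154) = 60, φ(155) = 120, φ(156) = 48, φ(157) = 156, φ(158) = 78, φ(159) = 104, φ(160) = 64, φ(161) = 132, φ(162) = 54, φ(163) = 162, φ(164) = 80, φ(165) = 80, φ(166) = 82, φ(167) = 166, φ(168) = 48, φ(169) = 156, φ(170) = 64, φ(171) = 108, φ(172) = 84. Summing all 172 values: 9022. (Average order: Σ_{n ≤ x} φ(n) ~ (3/π²) x². For x = 172, (3/π²)·172² ≈ 8992.46.)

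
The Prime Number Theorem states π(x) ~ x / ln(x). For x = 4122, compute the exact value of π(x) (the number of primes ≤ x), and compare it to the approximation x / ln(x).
π(4122) = 566;  x/ln(x) ≈ 495.19;  relative error ≈ 12.51%.

Directly count primes up to 4122: π(4122) = 566. The PNT approximation gives 4122/ln(4122) ≈ 4122/8.32409 ≈ 495.19. Relative error (π(x) − x/ln(x)) / π(x) ≈ 12.51%; the approximation is known to undercount slightly (Li(x) is a better estimate).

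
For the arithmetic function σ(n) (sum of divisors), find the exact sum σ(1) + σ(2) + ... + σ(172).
Σ_{n ≤ 172} σ(n) = 24430

Compute σ(n) for each 1 ≤ n ≤ 172: σ(1) = 1, σ(2) = 3, σ(3) = 4, σ(4) = 7, σ(5) = 6, σ(6) = 12, σ(7) = 8, σ(8) = 15, σ(9) = 13, σ(10) = 18, σ(11) = 12, σ(12) = 28, σ(13) = 14, σ(14) = 24, σ(15) = 24, σ(16) = 31, σ(17) = 18, σ(18) = 39, σ(19) = 20, σ(20) = 42, σ(21) = 32, σ(22) = 36, σ(23) = 24, σ(24) = 60, σ(25) = 31, σ(26) = 42, σ(27) = 40, σ(28) = 56, σ(29) = 30, σ(30) = 72, σ(31) = 32, σ(32) = 63, σ(33) = 48, σ(34) = 54, σ(35) = 48, σ(36) = 91, σ(37) = 38, σ(38) = 60, σ(39) = 56, σ(40) = 90, σ(41) = 42, σ(42) = 96, σ(43) = 44, σ(44) = 84, σ(45) = 78, σ(46) = 72, σ(47) = 48, σ(48) = 124, σ(49) = 57, σ(50) = 93, σ(51) = 72, σ(52) = 98, σ(53) = 54, σ(54) = 120, σ(55) = 72, σ(56) = 120, σ(57) = 80, σ(58) = 90, σ(59) = 60, σ(60) = 168, σ(61) = 62, σ(62) = 96, σ(63) = 104, σ(64) = 127, σ(65) = 84, σ(66) = 144, σ(67) = 68, σ(68) = 126, σ(69) = 96, σ(70) = 144, σ(71) = 72, σ(72) = 195, σ(73) = 74, σ(74) = 114, σ(75) = 124, σ(76) = 140, σ(77) = 96, σ(78) = 168, σ(79) = 80, σ(80) = 186, σ(81) = 121, σ(82) = 126, σ(83) = 84, σ(84) = 224, σ(85) = 108, σ(86) = 132, σ(87) = 120, σ(88) = 180, σ(89) = 90, σ(90) = 234, σ(91) = 112, σ(92) = 168, σ(93) = 128, σ(94) = 144, σ(95) = 120, σ(96) = 252, σ(97) = 98, σ(98) = 171, σ(99) = 156, σ(100) = 217, σ(101) = 102, σ(102) = 216, σ(103) = 104, σ(104) = 210, σ(105) = 192, σ(106) = 162, σ(107) = 108, σ(108) = 280, σ(109) = 110, σ(110) = 216, σ(111) = 152, σ(112) = 248, σ(113) = 114, σ(114) = 240, σ(115) = 144, σ(116) = 210, σ(117) = 182, σ(118) = 180, σ(119) = 144, σ(120) = 360, σ(121) = 133, σ(122) = 186, σ(123) = 168, σ(124) = 224, σ(125) = 156, σ(126) = 312, σ(127) = 128, σ(128) = 255, σ(129) = 176, σ(130) = 252, σ(131) = 132, σ(132) = 336, σ(133) = 160, σ(134) = 204, σ(135) = 240, σ(136) = 270, σ(137) = 138, σ(138) = 288, σ(139) = 140, σ(140) = 336, σ(141) = 192, σ(142) = 216, σ(143) = 168, σ(144) = 403, σ(145) = 180, σ(146) = 222, σ(147) = 228, σ(148) = 266, σ(149) = 150, σ(150) = 372, σ(151) = 152, σ(152) = 300, σ(153) = 234, σ(154) = 288, σ(155) = 192, σ(156) = 392, σ(157) = 158, σ(158) = 240, σ(159) = 216, σ(160) = 378, σ(161) = 192, σ(162) = 363, σ(163) = 164, σ(164) = 294, σ(165) = 288, σ(166) = 252, σ(167) = 168, σ(168) = 480, σ(169) = 183, σ(170) = 324, σ(171) = 260, σ(172) = 308. Summing all 172 values: 24430. (Average order: Σ_{n ≤ x} σ(n) ~ (π²/12) x². For x = 172, (π²/12)·172² ≈ 24331.86.)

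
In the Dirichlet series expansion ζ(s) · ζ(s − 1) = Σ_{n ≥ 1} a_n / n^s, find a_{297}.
σ(297) = 480

In the product (Σ m^0/m^s)(Σ k / k^s) = Σ (Σ_{d | n} d) / n^s, the coefficient of 1/n^s is σ(n) = Σ_{d | n} d. For n = 297, divisors are [1, 3, 9, 11, 27, 33, 99, 297]; summing: σ(297) = 480.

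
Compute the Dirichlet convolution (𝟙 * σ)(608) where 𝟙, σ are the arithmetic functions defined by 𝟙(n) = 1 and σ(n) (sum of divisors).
(𝟙 * σ)(608) = 2520

Divisors of 608: [1, 2, 4, 8, 16, 19, 32, 38, 76, 152, 304, 608]. For each d | 608:
  d = 1: 𝟙(1) · σ(608/1) = 1 · 1260 = 1260
  d = 2: 𝟙(2) · σ(608/2) = 1 · 620 = 620
  d = 4: 𝟙(4) · σ(608/4) = 1 · 300 = 300
  d = 8: 𝟙(8) · σ(608/8) = 1 · 140 = 140
  d = 16: 𝟙(16) · σ(608/16) = 1 · 60 = 60
  d = 19: 𝟙(19) · σ(608/19) = 1 · 63 = 63
  d = 32: 𝟙(32) · σ(608/32) = 1 · 20 = 20
  d = 38: 𝟙(38) · σ(608/38) = 1 · 31 = 31
  d = 76: 𝟙(76) · σ(608/76) = 1 · 15 = 15
  d = 152: 𝟙(152) · σ(608/152) = 1 · 7 = 7
  d = 304: 𝟙(304) · σ(608/304) = 1 · 3 = 3
  d = 608: 𝟙(608) · σ(608/608) = 1 · 1 = 1
Summing: (𝟙 * σ)(608) = 1260 + 620 + 300 + 140 + 60 + 63 + 20 + 31 + 15 + 7 + 3 + 1 = 2520.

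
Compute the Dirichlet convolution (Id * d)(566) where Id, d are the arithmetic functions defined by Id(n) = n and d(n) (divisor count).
(Id * d)(566) = 1140

Divisors of 566: [1, 2, 283, 566]. For each d | 566:
  d = 1: Id(1) · d(566/1) = 1 · 4 = 4
  d = 2: Id(2) · d(566/2) = 2 · 2 = 4
  d = 283: Id(283) · d(566/283) = 283 · 2 = 566
  d = 566: Id(566) · d(566/566) = 566 · 1 = 566
Summing: (Id * d)(566) = 4 + 4 + 566 + 566 = 1140.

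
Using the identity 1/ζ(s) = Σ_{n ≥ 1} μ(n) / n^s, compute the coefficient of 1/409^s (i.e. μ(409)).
μ(409) = -1

Factor n = 409 = 409. μ(n) = 0 if any exponent ≥ 2 (not squarefree); otherwise μ(n) = (−1)^{ω(n)} where ω(n) is the number of distinct prime factors. Applying: μ(409) = -1.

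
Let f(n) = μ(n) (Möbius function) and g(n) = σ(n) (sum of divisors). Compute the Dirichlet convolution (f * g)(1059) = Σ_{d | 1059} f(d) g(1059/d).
(μ * σ)(1059) = 1059

Divisors of 1059: [1, 3, 353, 1059]. For each d | 1059:
  d = 1: μ(1) · σ(1059/1) = 1 · 1416 = 1416
  d = 3: μ(3) · σ(1059/3) = -1 · 354 = -354
  d = 353: μ(353) · σ(1059/353) = -1 · 4 = -4
  d = 1059: μ(1059) · σ(1059/1059) = 1 · 1 = 1
Summing: (μ * σ)(1059) = 1416 + -354 + -4 + 1 = 1059.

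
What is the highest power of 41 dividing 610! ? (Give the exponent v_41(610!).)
v_41(610!) = 14

Legendre's formula: v_p(n!) = Σ_{k ≥ 1} ⌊n / p^k⌋. For p = 41, n = 610, the terms are:
  ⌊610/41^1⌋ = ⌊610/41⌋ = 14
(the next term ⌊610/41^2⌋ = 0, terminating the sum). Summing: v_41(610!) = 14 = 14.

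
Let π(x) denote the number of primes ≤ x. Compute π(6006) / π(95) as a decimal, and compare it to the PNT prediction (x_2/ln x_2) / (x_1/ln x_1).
π(6006)/π(95) = 783/24 ≈ 32.6250;  PNT prediction ≈ 33.0901.

π(95) = 24 and π(6006) = 783, so π(6006)/π(95) ≈ 32.6250. The PNT-predicted ratio is (6006/ln(6006)) / (95/ln(95)) ≈ 33.0901. The two agree to within a few percent, as expected.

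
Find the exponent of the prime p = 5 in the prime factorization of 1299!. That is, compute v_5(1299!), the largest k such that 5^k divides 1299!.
v_5(1299!) = 322

Legendre's formula: v_p(n!) = Σ_{k ≥ 1} ⌊n / p^k⌋. For p = 5, n = 1299, the terms are:
  ⌊1299/5^1⌋ = ⌊1299/5⌋ = 259
  ⌊1299/5^2⌋ = ⌊1299/25⌋ = 51
  ⌊1299/5^3⌋ = ⌊1299/125⌋ = 10
  ⌊1299/5^4⌋ = ⌊1299/625⌋ = 2
(the next term ⌊1299/5^5⌋ = 0, terminating the sum). Summing: v_5(1299!) = 259 + 51 + 10 + 2 = 322.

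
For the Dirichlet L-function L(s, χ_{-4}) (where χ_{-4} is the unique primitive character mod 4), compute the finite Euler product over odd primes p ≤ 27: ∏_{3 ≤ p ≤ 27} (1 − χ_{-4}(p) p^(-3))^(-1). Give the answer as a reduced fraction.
∏ = 177358697820836675/183046656872153088

The odd primes p ≤ 27 are [3, 5, 7, 11, 13, 17, 19, 23]. For each, χ(p) = 1 if p ≡ 1 mod 4, χ(p) = −1 if p ≡ 3 mod 4. Taking (1 − χ(p)/p^3)^(-1) = p^3/(p^3 − χ(p)): (1 − (-1)/3^3)^(-1) · (1 − (1)/5^3)^(-1) · (1 − (-1)/7^3)^(-1) · (1 − (-1)/11^3)^(-1) · (1 − (1)/13^3)^(-1) · (1 − (1)/17^3)^(-1) · (1 − (-1)/19^3)^(-1) · (1 − (-1)/23^3)^(-1) = 177358697820836675/183046656872153088.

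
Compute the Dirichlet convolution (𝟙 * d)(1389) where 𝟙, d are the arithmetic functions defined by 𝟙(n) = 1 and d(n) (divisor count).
(𝟙 * d)(1389) = 9

Divisors of 1389: [1, 3, 463, 1389]. For each d | 1389:
  d = 1: 𝟙(1) · d(1389/1) = 1 · 4 = 4
  d = 3: 𝟙(3) · d(1389/3) = 1 · 2 = 2
  d = 463: 𝟙(463) · d(1389/463) = 1 · 2 = 2
  d = 1389: 𝟙(1389) · d(1389/1389) = 1 · 1 = 1
Summing: (𝟙 * d)(1389) = 4 + 2 + 2 + 1 = 9.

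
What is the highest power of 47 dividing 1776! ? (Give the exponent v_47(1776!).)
v_47(1776!) = 37

Legendre's formula: v_p(n!) = Σ_{k ≥ 1} ⌊n / p^k⌋. For p = 47, n = 1776, the terms are:
  ⌊1776/47^1⌋ = ⌊1776/47⌋ = 37
(the next term ⌊1776/47^2⌋ = 0, terminating the sum). Summing: v_47(1776!) = 37 = 37.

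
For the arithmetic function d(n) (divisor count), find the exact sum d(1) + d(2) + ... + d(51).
Σ_{n ≤ 51} d(n) = 211

Compute d(n) for each 1 ≤ n ≤ 51: d(1) = 1, d(2) = 2, d(3) = 2, d(4) = 3, d(5) = 2, d(6) = 4, d(7) = 2, d(8) = 4, d(9) = 3, d(10) = 4, d(11) = 2, d(12) = 6, d(13) = 2, d(14) = 4, d(15) = 4, d(16) = 5, d(17) = 2, d(18) = 6, d(19) = 2, d(20) = 6, d(21) = 4, d(22) = 4, d(23) = 2, d(24) = 8, d(25) = 3, d(26) = 4, d(27) = 4, d(28) = 6, d(29) = 2, d(30) = 8, d(31) = 2, d(32) = 6, d(33) = 4, d(34) = 4, d(35) = 4, d(36) = 9, d(37) = 2, d(38) = 4, d(39) = 4, d(40) = 8, d(41) = 2, d(42) = 8, d(43) = 2, d(44) = 6, d(45) = 6, d(46) = 4, d(47) = 2, d(48) = 10, d(49) = 3, d(50) = 6, d(51) = 4. Summing all 51 values: 211. (Dirichlet's divisor formula: Σ_{n ≤ x} d(n) = x ln(x) + (2γ − 1) x + O(√x). For x = 51, the asymptotic estimate is ≈ 208.40.)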